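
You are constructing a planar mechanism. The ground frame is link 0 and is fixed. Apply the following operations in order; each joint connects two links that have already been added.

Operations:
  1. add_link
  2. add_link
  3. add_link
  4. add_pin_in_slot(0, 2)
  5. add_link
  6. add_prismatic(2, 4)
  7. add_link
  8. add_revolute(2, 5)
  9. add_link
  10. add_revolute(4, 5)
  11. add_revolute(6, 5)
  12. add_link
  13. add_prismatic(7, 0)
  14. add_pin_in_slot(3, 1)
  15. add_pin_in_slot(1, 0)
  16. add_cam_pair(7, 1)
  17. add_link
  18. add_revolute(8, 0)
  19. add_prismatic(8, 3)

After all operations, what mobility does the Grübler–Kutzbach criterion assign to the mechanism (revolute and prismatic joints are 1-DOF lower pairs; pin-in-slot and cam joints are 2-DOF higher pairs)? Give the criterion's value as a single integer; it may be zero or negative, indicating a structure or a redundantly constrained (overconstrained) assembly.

M = 6

(L,J1,J2)=(1,0,0); link0 fixed
link1: (2,0,0)
link2: (3,0,0)
link3: (4,0,0)
PS 0-2 [J2]: (4,0,1)
link4: (5,0,1)
P 2-4 [J1]: (5,1,1)
link5: (6,1,1)
R 2-5 [J1]: (6,2,1)
link6: (7,2,1)
R 4-5 [J1]: (7,3,1)
R 6-5 [J1]: (7,4,1)
link7: (8,4,1)
P 7-0 [J1]: (8,5,1)
PS 3-1 [J2]: (8,5,2)
PS 1-0 [J2]: (8,5,3)
C 7-1 [J2]: (8,5,4)
link8: (9,5,4)
R 8-0 [J1]: (9,6,4)
P 8-3 [J1]: (9,7,4)
Grübler: 3·8 − 2·7 − 4 = 6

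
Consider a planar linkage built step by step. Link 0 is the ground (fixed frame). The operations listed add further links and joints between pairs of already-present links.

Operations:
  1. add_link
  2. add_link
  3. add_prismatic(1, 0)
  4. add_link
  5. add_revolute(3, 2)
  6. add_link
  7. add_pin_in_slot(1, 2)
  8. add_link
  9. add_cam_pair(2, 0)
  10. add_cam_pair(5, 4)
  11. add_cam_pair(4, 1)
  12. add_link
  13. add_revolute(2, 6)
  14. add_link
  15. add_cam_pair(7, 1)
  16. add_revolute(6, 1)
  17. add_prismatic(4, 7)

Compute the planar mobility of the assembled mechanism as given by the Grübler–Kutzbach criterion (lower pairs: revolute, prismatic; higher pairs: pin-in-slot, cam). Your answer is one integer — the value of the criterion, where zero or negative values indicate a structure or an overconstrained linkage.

M = 6

(L,J1,J2)=(1,0,0); link0 fixed
link1: (2,0,0)
link2: (3,0,0)
P 1-0 [J1]: (3,1,0)
link3: (4,1,0)
R 3-2 [J1]: (4,2,0)
link4: (5,2,0)
PS 1-2 [J2]: (5,2,1)
link5: (6,2,1)
C 2-0 [J2]: (6,2,2)
C 5-4 [J2]: (6,2,3)
C 4-1 [J2]: (6,2,4)
link6: (7,2,4)
R 2-6 [J1]: (7,3,4)
link7: (8,3,4)
C 7-1 [J2]: (8,3,5)
R 6-1 [J1]: (8,4,5)
P 4-7 [J1]: (8,5,5)
Grübler: 3·7 − 2·5 − 5 = 6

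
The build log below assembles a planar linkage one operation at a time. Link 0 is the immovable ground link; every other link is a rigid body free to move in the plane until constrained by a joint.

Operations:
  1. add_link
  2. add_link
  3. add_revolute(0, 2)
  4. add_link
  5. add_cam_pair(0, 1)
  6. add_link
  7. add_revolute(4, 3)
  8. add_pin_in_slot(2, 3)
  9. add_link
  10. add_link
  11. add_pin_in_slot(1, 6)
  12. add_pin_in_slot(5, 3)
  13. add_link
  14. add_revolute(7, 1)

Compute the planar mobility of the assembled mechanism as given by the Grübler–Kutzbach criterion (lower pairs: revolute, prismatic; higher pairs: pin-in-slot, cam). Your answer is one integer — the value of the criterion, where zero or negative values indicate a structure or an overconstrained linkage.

[1;0;0] (link 0 is ground)
L+ [2;0;0]
L+ [3;0;0]
R(0,2)∈J1 [3;1;0]
L+ [4;1;0]
C(0,1)∈J2 [4;1;1]
L+ [5;1;1]
R(4,3)∈J1 [5;2;1]
PS(2,3)∈J2 [5;2;2]
L+ [6;2;2]
L+ [7;2;2]
PS(1,6)∈J2 [7;2;3]
PS(5,3)∈J2 [7;2;4]
L+ [8;2;4]
R(7,1)∈J1 [8;3;4]
mobility = 21 − 6 − 4 = 11

M = 11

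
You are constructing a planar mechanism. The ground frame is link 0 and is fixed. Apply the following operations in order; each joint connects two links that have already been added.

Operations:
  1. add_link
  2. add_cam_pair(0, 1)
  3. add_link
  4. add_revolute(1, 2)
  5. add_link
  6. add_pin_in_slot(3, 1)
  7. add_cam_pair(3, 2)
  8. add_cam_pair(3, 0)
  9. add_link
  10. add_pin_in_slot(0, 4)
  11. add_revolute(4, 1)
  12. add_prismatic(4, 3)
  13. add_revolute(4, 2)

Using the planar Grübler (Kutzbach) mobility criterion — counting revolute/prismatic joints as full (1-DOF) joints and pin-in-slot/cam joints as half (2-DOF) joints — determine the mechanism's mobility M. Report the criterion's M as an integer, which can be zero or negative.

(L,J1,J2)=(1,0,0); link0 fixed
link1: (2,0,0)
C 0-1 [J2]: (2,0,1)
link2: (3,0,1)
R 1-2 [J1]: (3,1,1)
link3: (4,1,1)
PS 3-1 [J2]: (4,1,2)
C 3-2 [J2]: (4,1,3)
C 3-0 [J2]: (4,1,4)
link4: (5,1,4)
PS 0-4 [J2]: (5,1,5)
R 4-1 [J1]: (5,2,5)
P 4-3 [J1]: (5,3,5)
R 4-2 [J1]: (5,4,5)
Grübler: 3·4 − 2·4 − 5 = -1

M = -1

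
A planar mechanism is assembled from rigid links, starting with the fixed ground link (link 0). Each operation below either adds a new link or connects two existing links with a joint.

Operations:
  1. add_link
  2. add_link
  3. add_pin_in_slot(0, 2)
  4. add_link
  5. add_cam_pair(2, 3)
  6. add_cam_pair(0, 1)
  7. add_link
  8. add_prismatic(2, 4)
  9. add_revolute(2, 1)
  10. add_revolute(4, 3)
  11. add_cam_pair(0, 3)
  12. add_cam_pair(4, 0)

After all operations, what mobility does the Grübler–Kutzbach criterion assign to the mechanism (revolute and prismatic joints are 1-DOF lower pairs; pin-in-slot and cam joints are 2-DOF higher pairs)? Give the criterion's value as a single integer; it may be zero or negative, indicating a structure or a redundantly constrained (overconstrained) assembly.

M = 1

L=1 J1=0 J2=0
add link → L=2 J1=0 J2=0
add link → L=3 J1=0 J2=0
PS@0,2 dof=2 J2 → L=3 J1=0 J2=1
add link → L=4 J1=0 J2=1
C@2,3 dof=2 J2 → L=4 J1=0 J2=2
C@0,1 dof=2 J2 → L=4 J1=0 J2=3
add link → L=5 J1=0 J2=3
P@2,4 dof=1 J1 → L=5 J1=1 J2=3
R@2,1 dof=1 J1 → L=5 J1=2 J2=3
R@4,3 dof=1 J1 → L=5 J1=3 J2=3
C@0,3 dof=2 J2 → L=5 J1=3 J2=4
C@4,0 dof=2 J2 → L=5 J1=3 J2=5
M=3(L−1)−2J1−J2=3·4−2·3−5=1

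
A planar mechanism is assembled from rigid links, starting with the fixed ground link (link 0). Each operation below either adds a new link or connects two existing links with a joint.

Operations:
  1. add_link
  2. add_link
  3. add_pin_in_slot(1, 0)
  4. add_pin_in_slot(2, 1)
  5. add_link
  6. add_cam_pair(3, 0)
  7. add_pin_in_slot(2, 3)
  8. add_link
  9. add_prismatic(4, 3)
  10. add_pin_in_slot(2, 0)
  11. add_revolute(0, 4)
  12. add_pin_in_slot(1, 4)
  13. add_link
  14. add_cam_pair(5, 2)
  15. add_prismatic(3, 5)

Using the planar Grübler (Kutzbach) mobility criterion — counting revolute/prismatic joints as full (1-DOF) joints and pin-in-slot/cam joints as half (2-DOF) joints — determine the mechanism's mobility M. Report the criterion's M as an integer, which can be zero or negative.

ground; <1,0,0>
#1 <2,0,0>
#2 <3,0,0>
PS:1↔0 J2 <3,0,1>
PS:2↔1 J2 <3,0,2>
#3 <4,0,2>
C:3↔0 J2 <4,0,3>
PS:2↔3 J2 <4,0,4>
#4 <5,0,4>
P:4↔3 J1 <5,1,4>
PS:2↔0 J2 <5,1,5>
R:0↔4 J1 <5,2,5>
PS:1↔4 J2 <5,2,6>
#5 <6,2,6>
C:5↔2 J2 <6,2,7>
P:3↔5 J1 <6,3,7>
3×5 − 2×3 − 1×7 = 2

M = 2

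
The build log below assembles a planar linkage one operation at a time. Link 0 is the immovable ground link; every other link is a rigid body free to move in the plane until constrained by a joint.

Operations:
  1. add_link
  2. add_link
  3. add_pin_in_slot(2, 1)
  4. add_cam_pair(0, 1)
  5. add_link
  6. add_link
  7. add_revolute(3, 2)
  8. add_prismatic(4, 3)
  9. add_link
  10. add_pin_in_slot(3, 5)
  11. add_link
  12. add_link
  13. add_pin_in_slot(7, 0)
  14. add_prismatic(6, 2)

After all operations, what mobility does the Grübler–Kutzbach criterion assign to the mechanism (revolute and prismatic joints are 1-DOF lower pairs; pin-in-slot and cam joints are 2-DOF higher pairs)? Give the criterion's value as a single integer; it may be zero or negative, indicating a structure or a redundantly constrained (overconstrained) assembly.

M = 11

link 0 = ground. State L|J1|J2 = 1|0|0
+link1  2|0|0
+link2  3|0|0
PS(2,1) f=2→J2  3|0|1
C(0,1) f=2→J2  3|0|2
+link3  4|0|2
+link4  5|0|2
R(3,2) f=1→J1  5|1|2
P(4,3) f=1→J1  5|2|2
+link5  6|2|2
PS(3,5) f=2→J2  6|2|3
+link6  7|2|3
+link7  8|2|3
PS(7,0) f=2→J2  8|2|4
P(6,2) f=1→J1  8|3|4
M = 3(8−1)−2·3−4 = 21−6−4 = 11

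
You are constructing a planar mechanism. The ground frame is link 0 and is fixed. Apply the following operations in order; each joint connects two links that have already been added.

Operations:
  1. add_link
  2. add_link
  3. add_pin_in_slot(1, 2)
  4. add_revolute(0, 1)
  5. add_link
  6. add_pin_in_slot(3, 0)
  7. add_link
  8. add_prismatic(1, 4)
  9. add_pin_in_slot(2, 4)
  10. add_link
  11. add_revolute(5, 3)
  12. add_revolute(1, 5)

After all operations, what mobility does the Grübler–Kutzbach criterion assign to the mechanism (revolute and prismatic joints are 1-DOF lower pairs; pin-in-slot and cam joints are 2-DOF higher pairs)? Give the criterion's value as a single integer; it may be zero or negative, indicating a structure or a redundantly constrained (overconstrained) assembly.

link 0 = ground. State L|J1|J2 = 1|0|0
+link1  2|0|0
+link2  3|0|0
PS(1,2) f=2→J2  3|0|1
R(0,1) f=1→J1  3|1|1
+link3  4|1|1
PS(3,0) f=2→J2  4|1|2
+link4  5|1|2
P(1,4) f=1→J1  5|2|2
PS(2,4) f=2→J2  5|2|3
+link5  6|2|3
R(5,3) f=1→J1  6|3|3
R(1,5) f=1→J1  6|4|3
M = 3(6−1)−2·4−3 = 15−8−3 = 4

M = 4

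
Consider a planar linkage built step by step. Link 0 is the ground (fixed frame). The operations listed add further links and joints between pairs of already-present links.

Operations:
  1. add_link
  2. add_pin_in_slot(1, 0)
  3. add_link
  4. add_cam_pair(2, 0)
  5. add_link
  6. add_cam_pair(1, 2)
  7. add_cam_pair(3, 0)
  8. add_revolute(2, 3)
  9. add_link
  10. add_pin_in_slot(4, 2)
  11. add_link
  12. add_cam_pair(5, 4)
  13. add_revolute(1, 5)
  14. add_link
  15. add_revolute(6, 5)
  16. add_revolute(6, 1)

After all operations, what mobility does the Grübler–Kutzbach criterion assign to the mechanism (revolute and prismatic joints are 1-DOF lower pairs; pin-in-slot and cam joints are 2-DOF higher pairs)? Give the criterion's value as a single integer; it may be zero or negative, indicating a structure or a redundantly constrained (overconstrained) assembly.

[1;0;0] (link 0 is ground)
L+ [2;0;0]
PS(1,0)∈J2 [2;0;1]
L+ [3;0;1]
C(2,0)∈J2 [3;0;2]
L+ [4;0;2]
C(1,2)∈J2 [4;0;3]
C(3,0)∈J2 [4;0;4]
R(2,3)∈J1 [4;1;4]
L+ [5;1;4]
PS(4,2)∈J2 [5;1;5]
L+ [6;1;5]
C(5,4)∈J2 [6;1;6]
R(1,5)∈J1 [6;2;6]
L+ [7;2;6]
R(6,5)∈J1 [7;3;6]
R(6,1)∈J1 [7;4;6]
mobility = 18 − 8 − 6 = 4

M = 4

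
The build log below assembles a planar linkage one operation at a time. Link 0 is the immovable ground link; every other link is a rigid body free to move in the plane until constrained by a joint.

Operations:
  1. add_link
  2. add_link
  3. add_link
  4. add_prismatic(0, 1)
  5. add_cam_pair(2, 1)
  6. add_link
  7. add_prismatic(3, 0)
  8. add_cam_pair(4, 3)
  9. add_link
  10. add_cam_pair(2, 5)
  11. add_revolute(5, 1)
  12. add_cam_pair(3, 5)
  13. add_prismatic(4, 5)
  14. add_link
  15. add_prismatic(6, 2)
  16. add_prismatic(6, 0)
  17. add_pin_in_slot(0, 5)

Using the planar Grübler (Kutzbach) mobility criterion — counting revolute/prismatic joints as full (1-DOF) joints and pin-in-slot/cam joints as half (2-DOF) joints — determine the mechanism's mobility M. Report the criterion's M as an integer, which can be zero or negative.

M = 1

L=1 J1=0 J2=0
add link → L=2 J1=0 J2=0
add link → L=3 J1=0 J2=0
add link → L=4 J1=0 J2=0
P@0,1 dof=1 J1 → L=4 J1=1 J2=0
C@2,1 dof=2 J2 → L=4 J1=1 J2=1
add link → L=5 J1=1 J2=1
P@3,0 dof=1 J1 → L=5 J1=2 J2=1
C@4,3 dof=2 J2 → L=5 J1=2 J2=2
add link → L=6 J1=2 J2=2
C@2,5 dof=2 J2 → L=6 J1=2 J2=3
R@5,1 dof=1 J1 → L=6 J1=3 J2=3
C@3,5 dof=2 J2 → L=6 J1=3 J2=4
P@4,5 dof=1 J1 → L=6 J1=4 J2=4
add link → L=7 J1=4 J2=4
P@6,2 dof=1 J1 → L=7 J1=5 J2=4
P@6,0 dof=1 J1 → L=7 J1=6 J2=4
PS@0,5 dof=2 J2 → L=7 J1=6 J2=5
M=3(L−1)−2J1−J2=3·6−2·6−5=1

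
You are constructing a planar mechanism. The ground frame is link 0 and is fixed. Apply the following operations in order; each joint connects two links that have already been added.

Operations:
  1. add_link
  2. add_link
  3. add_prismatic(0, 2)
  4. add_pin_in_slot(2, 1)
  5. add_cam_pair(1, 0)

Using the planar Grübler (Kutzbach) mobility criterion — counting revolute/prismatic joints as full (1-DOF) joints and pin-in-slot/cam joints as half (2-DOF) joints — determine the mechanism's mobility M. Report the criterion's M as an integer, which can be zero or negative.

M = 2

[1;0;0] (link 0 is ground)
L+ [2;0;0]
L+ [3;0;0]
P(0,2)∈J1 [3;1;0]
PS(2,1)∈J2 [3;1;1]
C(1,0)∈J2 [3;1;2]
mobility = 6 − 2 − 2 = 2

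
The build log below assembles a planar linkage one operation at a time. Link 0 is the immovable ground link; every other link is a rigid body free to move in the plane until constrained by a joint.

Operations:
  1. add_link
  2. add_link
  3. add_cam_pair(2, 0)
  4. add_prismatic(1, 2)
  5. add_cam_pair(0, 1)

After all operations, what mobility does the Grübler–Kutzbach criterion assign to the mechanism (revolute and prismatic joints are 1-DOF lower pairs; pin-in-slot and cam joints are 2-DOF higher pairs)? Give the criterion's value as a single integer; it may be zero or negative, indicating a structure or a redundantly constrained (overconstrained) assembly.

M = 2

ground; <1,0,0>
#1 <2,0,0>
#2 <3,0,0>
C:2↔0 J2 <3,0,1>
P:1↔2 J1 <3,1,1>
C:0↔1 J2 <3,1,2>
3×2 − 2×1 − 1×2 = 2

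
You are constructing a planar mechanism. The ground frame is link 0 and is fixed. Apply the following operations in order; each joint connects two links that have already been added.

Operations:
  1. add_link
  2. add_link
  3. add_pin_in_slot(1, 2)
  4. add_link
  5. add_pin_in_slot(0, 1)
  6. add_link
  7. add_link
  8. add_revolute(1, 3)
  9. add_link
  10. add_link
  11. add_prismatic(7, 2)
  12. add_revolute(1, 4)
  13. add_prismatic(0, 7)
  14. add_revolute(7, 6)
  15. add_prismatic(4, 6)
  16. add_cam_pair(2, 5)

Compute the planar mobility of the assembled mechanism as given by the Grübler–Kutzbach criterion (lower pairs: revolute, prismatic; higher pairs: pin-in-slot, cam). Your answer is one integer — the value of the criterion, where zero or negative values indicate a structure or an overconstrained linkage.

ground; <1,0,0>
#1 <2,0,0>
#2 <3,0,0>
PS:1↔2 J2 <3,0,1>
#3 <4,0,1>
PS:0↔1 J2 <4,0,2>
#4 <5,0,2>
#5 <6,0,2>
R:1↔3 J1 <6,1,2>
#6 <7,1,2>
#7 <8,1,2>
P:7↔2 J1 <8,2,2>
R:1↔4 J1 <8,3,2>
P:0↔7 J1 <8,4,2>
R:7↔6 J1 <8,5,2>
P:4↔6 J1 <8,6,2>
C:2↔5 J2 <8,6,3>
3×7 − 2×6 − 1×3 = 6

M = 6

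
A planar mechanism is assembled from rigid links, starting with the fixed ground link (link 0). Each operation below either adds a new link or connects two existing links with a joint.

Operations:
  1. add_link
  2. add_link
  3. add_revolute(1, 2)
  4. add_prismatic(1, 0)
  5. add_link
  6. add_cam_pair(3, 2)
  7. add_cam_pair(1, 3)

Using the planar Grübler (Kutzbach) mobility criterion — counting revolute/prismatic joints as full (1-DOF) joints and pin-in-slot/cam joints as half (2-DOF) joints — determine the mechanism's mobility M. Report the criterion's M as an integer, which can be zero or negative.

(L,J1,J2)=(1,0,0); link0 fixed
link1: (2,0,0)
link2: (3,0,0)
R 1-2 [J1]: (3,1,0)
P 1-0 [J1]: (3,2,0)
link3: (4,2,0)
C 3-2 [J2]: (4,2,1)
C 1-3 [J2]: (4,2,2)
Grübler: 3·3 − 2·2 − 2 = 3

M = 3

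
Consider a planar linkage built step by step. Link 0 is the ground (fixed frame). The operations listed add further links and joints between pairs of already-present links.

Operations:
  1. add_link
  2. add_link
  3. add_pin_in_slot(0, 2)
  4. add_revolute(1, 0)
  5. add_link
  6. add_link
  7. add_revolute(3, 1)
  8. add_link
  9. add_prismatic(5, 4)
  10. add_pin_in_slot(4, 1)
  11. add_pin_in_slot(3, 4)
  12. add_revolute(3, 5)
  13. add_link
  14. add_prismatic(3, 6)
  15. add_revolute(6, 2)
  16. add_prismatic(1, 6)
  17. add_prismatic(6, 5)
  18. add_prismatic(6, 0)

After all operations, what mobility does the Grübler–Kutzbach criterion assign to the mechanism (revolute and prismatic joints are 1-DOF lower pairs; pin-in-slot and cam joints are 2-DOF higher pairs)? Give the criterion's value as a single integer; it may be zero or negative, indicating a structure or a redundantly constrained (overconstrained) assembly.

L=1 J1=0 J2=0
add link → L=2 J1=0 J2=0
add link → L=3 J1=0 J2=0
PS@0,2 dof=2 J2 → L=3 J1=0 J2=1
R@1,0 dof=1 J1 → L=3 J1=1 J2=1
add link → L=4 J1=1 J2=1
add link → L=5 J1=1 J2=1
R@3,1 dof=1 J1 → L=5 J1=2 J2=1
add link → L=6 J1=2 J2=1
P@5,4 dof=1 J1 → L=6 J1=3 J2=1
PS@4,1 dof=2 J2 → L=6 J1=3 J2=2
PS@3,4 dof=2 J2 → L=6 J1=3 J2=3
R@3,5 dof=1 J1 → L=6 J1=4 J2=3
add link → L=7 J1=4 J2=3
P@3,6 dof=1 J1 → L=7 J1=5 J2=3
R@6,2 dof=1 J1 → L=7 J1=6 J2=3
P@1,6 dof=1 J1 → L=7 J1=7 J2=3
P@6,5 dof=1 J1 → L=7 J1=8 J2=3
P@6,0 dof=1 J1 → L=7 J1=9 J2=3
M=3(L−1)−2J1−J2=3·6−2·9−3=-3

M = -3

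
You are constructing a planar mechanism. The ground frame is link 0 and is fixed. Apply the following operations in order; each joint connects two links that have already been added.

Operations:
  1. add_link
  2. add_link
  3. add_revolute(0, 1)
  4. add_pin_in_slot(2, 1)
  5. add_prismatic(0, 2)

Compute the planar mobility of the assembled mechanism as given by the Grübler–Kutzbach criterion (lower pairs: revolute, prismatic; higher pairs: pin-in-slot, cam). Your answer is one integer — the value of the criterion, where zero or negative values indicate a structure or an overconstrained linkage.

[1;0;0] (link 0 is ground)
L+ [2;0;0]
L+ [3;0;0]
R(0,1)∈J1 [3;1;0]
PS(2,1)∈J2 [3;1;1]
P(0,2)∈J1 [3;2;1]
mobility = 6 − 4 − 1 = 1

M = 1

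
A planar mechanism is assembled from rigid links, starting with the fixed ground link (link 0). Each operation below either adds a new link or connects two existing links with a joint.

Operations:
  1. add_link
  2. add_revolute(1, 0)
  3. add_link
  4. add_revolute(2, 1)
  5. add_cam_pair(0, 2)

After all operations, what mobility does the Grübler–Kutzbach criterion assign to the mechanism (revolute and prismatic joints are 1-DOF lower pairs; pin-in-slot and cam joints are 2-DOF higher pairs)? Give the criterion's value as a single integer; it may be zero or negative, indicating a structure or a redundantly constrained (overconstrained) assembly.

(L,J1,J2)=(1,0,0); link0 fixed
link1: (2,0,0)
R 1-0 [J1]: (2,1,0)
link2: (3,1,0)
R 2-1 [J1]: (3,2,0)
C 0-2 [J2]: (3,2,1)
Grübler: 3·2 − 2·2 − 1 = 1

M = 1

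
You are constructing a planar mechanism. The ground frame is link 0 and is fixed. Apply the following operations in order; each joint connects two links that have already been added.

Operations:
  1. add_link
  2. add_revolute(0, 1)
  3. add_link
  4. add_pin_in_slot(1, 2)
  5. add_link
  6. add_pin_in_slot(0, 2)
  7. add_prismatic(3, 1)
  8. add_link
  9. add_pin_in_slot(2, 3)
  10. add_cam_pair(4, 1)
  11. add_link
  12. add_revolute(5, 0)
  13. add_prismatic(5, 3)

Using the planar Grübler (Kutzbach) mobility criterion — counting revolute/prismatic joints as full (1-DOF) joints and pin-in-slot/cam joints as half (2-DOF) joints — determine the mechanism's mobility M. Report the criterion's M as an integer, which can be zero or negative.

ground; <1,0,0>
#1 <2,0,0>
R:0↔1 J1 <2,1,0>
#2 <3,1,0>
PS:1↔2 J2 <3,1,1>
#3 <4,1,1>
PS:0↔2 J2 <4,1,2>
P:3↔1 J1 <4,2,2>
#4 <5,2,2>
PS:2↔3 J2 <5,2,3>
C:4↔1 J2 <5,2,4>
#5 <6,2,4>
R:5↔0 J1 <6,3,4>
P:5↔3 J1 <6,4,4>
3×5 − 2×4 − 1×4 = 3

M = 3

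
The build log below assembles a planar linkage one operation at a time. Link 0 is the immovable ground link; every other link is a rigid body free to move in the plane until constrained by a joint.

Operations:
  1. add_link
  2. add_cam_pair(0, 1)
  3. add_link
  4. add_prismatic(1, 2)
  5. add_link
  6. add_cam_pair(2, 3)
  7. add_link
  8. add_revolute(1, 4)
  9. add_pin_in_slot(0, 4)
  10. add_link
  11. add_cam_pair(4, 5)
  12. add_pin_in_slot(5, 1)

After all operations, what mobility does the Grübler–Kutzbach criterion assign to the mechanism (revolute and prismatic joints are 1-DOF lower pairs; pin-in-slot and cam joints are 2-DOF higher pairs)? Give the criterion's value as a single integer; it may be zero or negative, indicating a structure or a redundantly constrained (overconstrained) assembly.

M = 6

ground; <1,0,0>
#1 <2,0,0>
C:0↔1 J2 <2,0,1>
#2 <3,0,1>
P:1↔2 J1 <3,1,1>
#3 <4,1,1>
C:2↔3 J2 <4,1,2>
#4 <5,1,2>
R:1↔4 J1 <5,2,2>
PS:0↔4 J2 <5,2,3>
#5 <6,2,3>
C:4↔5 J2 <6,2,4>
PS:5↔1 J2 <6,2,5>
3×5 − 2×2 − 1×5 = 6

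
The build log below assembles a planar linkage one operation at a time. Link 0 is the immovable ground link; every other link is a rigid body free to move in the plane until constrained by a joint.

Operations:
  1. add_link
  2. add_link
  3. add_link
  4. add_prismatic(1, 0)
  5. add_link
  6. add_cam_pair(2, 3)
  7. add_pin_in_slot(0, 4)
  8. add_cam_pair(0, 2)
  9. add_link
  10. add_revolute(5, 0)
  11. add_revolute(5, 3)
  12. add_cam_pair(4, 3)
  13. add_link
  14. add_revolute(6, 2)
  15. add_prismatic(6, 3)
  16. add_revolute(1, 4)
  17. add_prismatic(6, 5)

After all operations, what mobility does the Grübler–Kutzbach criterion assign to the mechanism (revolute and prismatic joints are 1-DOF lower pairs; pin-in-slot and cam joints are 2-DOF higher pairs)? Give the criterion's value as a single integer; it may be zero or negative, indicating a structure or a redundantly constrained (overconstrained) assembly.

(L,J1,J2)=(1,0,0); link0 fixed
link1: (2,0,0)
link2: (3,0,0)
link3: (4,0,0)
P 1-0 [J1]: (4,1,0)
link4: (5,1,0)
C 2-3 [J2]: (5,1,1)
PS 0-4 [J2]: (5,1,2)
C 0-2 [J2]: (5,1,3)
link5: (6,1,3)
R 5-0 [J1]: (6,2,3)
R 5-3 [J1]: (6,3,3)
C 4-3 [J2]: (6,3,4)
link6: (7,3,4)
R 6-2 [J1]: (7,4,4)
P 6-3 [J1]: (7,5,4)
R 1-4 [J1]: (7,6,4)
P 6-5 [J1]: (7,7,4)
Grübler: 3·6 − 2·7 − 4 = 0

M = 0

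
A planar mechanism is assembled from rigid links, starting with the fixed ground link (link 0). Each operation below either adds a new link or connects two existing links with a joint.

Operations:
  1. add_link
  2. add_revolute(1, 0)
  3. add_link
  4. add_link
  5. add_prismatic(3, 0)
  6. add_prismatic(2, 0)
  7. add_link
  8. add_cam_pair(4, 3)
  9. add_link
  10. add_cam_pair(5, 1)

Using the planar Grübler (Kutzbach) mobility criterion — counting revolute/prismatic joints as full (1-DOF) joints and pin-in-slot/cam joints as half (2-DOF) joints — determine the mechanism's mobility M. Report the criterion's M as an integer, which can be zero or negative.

M = 7

ground; <1,0,0>
#1 <2,0,0>
R:1↔0 J1 <2,1,0>
#2 <3,1,0>
#3 <4,1,0>
P:3↔0 J1 <4,2,0>
P:2↔0 J1 <4,3,0>
#4 <5,3,0>
C:4↔3 J2 <5,3,1>
#5 <6,3,1>
C:5↔1 J2 <6,3,2>
3×5 − 2×3 − 1×2 = 7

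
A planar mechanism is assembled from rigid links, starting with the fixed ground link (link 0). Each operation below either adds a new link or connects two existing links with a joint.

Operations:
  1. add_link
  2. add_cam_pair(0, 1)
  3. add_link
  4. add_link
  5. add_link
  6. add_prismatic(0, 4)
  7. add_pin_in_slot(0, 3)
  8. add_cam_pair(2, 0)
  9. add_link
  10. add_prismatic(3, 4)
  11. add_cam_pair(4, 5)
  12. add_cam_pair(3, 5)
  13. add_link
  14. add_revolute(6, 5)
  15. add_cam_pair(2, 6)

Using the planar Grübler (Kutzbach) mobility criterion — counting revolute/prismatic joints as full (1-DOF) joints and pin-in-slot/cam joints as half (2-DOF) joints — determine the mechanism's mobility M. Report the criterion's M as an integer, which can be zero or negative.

M = 6

link 0 = ground. State L|J1|J2 = 1|0|0
+link1  2|0|0
C(0,1) f=2→J2  2|0|1
+link2  3|0|1
+link3  4|0|1
+link4  5|0|1
P(0,4) f=1→J1  5|1|1
PS(0,3) f=2→J2  5|1|2
C(2,0) f=2→J2  5|1|3
+link5  6|1|3
P(3,4) f=1→J1  6|2|3
C(4,5) f=2→J2  6|2|4
C(3,5) f=2→J2  6|2|5
+link6  7|2|5
R(6,5) f=1→J1  7|3|5
C(2,6) f=2→J2  7|3|6
M = 3(7−1)−2·3−6 = 18−6−6 = 6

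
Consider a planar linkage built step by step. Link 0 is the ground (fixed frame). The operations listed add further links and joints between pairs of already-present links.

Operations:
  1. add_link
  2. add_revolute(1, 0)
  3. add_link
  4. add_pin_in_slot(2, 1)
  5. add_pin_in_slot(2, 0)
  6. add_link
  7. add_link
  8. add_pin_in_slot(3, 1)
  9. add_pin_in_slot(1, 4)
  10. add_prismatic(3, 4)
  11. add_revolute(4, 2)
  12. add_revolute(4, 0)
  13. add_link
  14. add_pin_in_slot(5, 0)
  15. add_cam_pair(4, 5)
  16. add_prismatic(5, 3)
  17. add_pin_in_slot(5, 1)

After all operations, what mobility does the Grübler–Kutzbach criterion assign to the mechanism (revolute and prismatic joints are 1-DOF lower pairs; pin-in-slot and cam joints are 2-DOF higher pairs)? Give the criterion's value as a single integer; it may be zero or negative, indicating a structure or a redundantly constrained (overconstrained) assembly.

M = -2

ground; <1,0,0>
#1 <2,0,0>
R:1↔0 J1 <2,1,0>
#2 <3,1,0>
PS:2↔1 J2 <3,1,1>
PS:2↔0 J2 <3,1,2>
#3 <4,1,2>
#4 <5,1,2>
PS:3↔1 J2 <5,1,3>
PS:1↔4 J2 <5,1,4>
P:3↔4 J1 <5,2,4>
R:4↔2 J1 <5,3,4>
R:4↔0 J1 <5,4,4>
#5 <6,4,4>
PS:5↔0 J2 <6,4,5>
C:4↔5 J2 <6,4,6>
P:5↔3 J1 <6,5,6>
PS:5↔1 J2 <6,5,7>
3×5 − 2×5 − 1×7 = -2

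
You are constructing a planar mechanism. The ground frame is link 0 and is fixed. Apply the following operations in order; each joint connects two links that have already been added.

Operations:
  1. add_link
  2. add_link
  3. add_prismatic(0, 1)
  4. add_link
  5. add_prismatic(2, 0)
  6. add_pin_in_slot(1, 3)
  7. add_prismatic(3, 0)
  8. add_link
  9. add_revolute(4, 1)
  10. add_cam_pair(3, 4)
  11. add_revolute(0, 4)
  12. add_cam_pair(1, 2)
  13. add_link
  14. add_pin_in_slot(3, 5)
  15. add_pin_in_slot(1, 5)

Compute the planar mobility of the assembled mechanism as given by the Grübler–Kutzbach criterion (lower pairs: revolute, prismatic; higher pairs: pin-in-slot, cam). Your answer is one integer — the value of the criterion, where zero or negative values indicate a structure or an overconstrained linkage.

L=1 J1=0 J2=0
add link → L=2 J1=0 J2=0
add link → L=3 J1=0 J2=0
P@0,1 dof=1 J1 → L=3 J1=1 J2=0
add link → L=4 J1=1 J2=0
P@2,0 dof=1 J1 → L=4 J1=2 J2=0
PS@1,3 dof=2 J2 → L=4 J1=2 J2=1
P@3,0 dof=1 J1 → L=4 J1=3 J2=1
add link → L=5 J1=3 J2=1
R@4,1 dof=1 J1 → L=5 J1=4 J2=1
C@3,4 dof=2 J2 → L=5 J1=4 J2=2
R@0,4 dof=1 J1 → L=5 J1=5 J2=2
C@1,2 dof=2 J2 → L=5 J1=5 J2=3
add link → L=6 J1=5 J2=3
PS@3,5 dof=2 J2 → L=6 J1=5 J2=4
PS@1,5 dof=2 J2 → L=6 J1=5 J2=5
M=3(L−1)−2J1−J2=3·5−2·5−5=0

M = 0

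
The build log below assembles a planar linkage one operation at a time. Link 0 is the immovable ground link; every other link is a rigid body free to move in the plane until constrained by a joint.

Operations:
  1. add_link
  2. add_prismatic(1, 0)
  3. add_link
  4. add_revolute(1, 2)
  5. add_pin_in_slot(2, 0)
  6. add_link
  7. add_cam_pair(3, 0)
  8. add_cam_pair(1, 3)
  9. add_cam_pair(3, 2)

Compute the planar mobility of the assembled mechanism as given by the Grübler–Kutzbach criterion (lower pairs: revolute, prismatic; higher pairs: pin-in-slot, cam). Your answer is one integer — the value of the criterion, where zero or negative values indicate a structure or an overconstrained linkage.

M = 1

[1;0;0] (link 0 is ground)
L+ [2;0;0]
P(1,0)∈J1 [2;1;0]
L+ [3;1;0]
R(1,2)∈J1 [3;2;0]
PS(2,0)∈J2 [3;2;1]
L+ [4;2;1]
C(3,0)∈J2 [4;2;2]
C(1,3)∈J2 [4;2;3]
C(3,2)∈J2 [4;2;4]
mobility = 9 − 4 − 4 = 1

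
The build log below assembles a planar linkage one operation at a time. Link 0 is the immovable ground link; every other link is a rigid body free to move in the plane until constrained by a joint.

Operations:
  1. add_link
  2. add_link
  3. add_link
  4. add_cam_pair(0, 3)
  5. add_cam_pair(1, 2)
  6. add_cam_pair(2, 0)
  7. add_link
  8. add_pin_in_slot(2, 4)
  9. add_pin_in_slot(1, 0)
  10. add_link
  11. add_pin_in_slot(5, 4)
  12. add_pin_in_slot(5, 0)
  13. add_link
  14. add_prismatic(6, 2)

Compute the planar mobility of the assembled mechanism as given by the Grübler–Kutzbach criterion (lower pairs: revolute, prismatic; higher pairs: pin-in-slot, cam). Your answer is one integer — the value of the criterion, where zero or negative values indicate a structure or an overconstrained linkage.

M = 9

L=1 J1=0 J2=0
add link → L=2 J1=0 J2=0
add link → L=3 J1=0 J2=0
add link → L=4 J1=0 J2=0
C@0,3 dof=2 J2 → L=4 J1=0 J2=1
C@1,2 dof=2 J2 → L=4 J1=0 J2=2
C@2,0 dof=2 J2 → L=4 J1=0 J2=3
add link → L=5 J1=0 J2=3
PS@2,4 dof=2 J2 → L=5 J1=0 J2=4
PS@1,0 dof=2 J2 → L=5 J1=0 J2=5
add link → L=6 J1=0 J2=5
PS@5,4 dof=2 J2 → L=6 J1=0 J2=6
PS@5,0 dof=2 J2 → L=6 J1=0 J2=7
add link → L=7 J1=0 J2=7
P@6,2 dof=1 J1 → L=7 J1=1 J2=7
M=3(L−1)−2J1−J2=3·6−2·1−7=9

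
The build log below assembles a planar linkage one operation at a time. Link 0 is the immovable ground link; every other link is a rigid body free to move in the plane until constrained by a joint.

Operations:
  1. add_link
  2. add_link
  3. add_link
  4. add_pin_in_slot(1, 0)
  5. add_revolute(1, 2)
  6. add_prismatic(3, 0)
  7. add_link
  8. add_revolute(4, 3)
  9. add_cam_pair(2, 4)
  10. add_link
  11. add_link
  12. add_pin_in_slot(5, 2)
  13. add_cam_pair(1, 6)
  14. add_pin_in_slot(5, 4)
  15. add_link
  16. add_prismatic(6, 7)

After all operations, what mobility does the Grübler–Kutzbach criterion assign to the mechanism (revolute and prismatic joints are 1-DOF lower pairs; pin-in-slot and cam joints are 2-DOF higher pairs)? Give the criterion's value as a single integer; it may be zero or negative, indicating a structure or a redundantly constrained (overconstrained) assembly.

ground; <1,0,0>
#1 <2,0,0>
#2 <3,0,0>
#3 <4,0,0>
PS:1↔0 J2 <4,0,1>
R:1↔2 J1 <4,1,1>
P:3↔0 J1 <4,2,1>
#4 <5,2,1>
R:4↔3 J1 <5,3,1>
C:2↔4 J2 <5,3,2>
#5 <6,3,2>
#6 <7,3,2>
PS:5↔2 J2 <7,3,3>
C:1↔6 J2 <7,3,4>
PS:5↔4 J2 <7,3,5>
#7 <8,3,5>
P:6↔7 J1 <8,4,5>
3×7 − 2×4 − 1×5 = 8

M = 8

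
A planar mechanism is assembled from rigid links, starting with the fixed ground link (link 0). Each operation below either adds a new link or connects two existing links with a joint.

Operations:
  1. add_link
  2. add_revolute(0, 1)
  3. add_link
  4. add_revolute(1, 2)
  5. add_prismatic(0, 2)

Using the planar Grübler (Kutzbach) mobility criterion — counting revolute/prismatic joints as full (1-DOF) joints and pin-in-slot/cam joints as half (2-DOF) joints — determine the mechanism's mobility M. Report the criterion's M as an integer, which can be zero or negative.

M = 0

L=1 J1=0 J2=0
add link → L=2 J1=0 J2=0
R@0,1 dof=1 J1 → L=2 J1=1 J2=0
add link → L=3 J1=1 J2=0
R@1,2 dof=1 J1 → L=3 J1=2 J2=0
P@0,2 dof=1 J1 → L=3 J1=3 J2=0
M=3(L−1)−2J1−J2=3·2−2·3−0=0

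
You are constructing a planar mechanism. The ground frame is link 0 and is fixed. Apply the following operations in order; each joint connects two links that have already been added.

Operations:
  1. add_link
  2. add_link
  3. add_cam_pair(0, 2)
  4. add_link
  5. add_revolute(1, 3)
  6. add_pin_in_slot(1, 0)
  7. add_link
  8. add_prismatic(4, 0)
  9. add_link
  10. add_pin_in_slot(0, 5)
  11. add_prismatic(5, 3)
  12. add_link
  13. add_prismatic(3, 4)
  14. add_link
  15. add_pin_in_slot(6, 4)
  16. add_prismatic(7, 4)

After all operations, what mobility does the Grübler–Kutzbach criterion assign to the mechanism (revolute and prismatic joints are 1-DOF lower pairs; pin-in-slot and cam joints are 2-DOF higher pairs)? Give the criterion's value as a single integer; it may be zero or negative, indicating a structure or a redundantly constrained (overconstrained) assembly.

ground; <1,0,0>
#1 <2,0,0>
#2 <3,0,0>
C:0↔2 J2 <3,0,1>
#3 <4,0,1>
R:1↔3 J1 <4,1,1>
PS:1↔0 J2 <4,1,2>
#4 <5,1,2>
P:4↔0 J1 <5,2,2>
#5 <6,2,2>
PS:0↔5 J2 <6,2,3>
P:5↔3 J1 <6,3,3>
#6 <7,3,3>
P:3↔4 J1 <7,4,3>
#7 <8,4,3>
PS:6↔4 J2 <8,4,4>
P:7↔4 J1 <8,5,4>
3×7 − 2×5 − 1×4 = 7

M = 7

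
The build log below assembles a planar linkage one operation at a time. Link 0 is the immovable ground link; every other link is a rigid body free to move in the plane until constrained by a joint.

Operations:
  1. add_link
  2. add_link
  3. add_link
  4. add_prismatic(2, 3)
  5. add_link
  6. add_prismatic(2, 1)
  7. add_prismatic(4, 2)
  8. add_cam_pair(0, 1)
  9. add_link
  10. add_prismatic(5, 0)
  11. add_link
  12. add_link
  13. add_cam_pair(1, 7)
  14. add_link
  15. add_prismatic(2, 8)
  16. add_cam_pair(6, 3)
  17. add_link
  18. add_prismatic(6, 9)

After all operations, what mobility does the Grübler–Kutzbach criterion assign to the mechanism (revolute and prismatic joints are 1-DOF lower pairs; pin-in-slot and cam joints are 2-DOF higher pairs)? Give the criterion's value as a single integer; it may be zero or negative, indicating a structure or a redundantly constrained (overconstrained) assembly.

(L,J1,J2)=(1,0,0); link0 fixed
link1: (2,0,0)
link2: (3,0,0)
link3: (4,0,0)
P 2-3 [J1]: (4,1,0)
link4: (5,1,0)
P 2-1 [J1]: (5,2,0)
P 4-2 [J1]: (5,3,0)
C 0-1 [J2]: (5,3,1)
link5: (6,3,1)
P 5-0 [J1]: (6,4,1)
link6: (7,4,1)
link7: (8,4,1)
C 1-7 [J2]: (8,4,2)
link8: (9,4,2)
P 2-8 [J1]: (9,5,2)
C 6-3 [J2]: (9,5,3)
link9: (10,5,3)
P 6-9 [J1]: (10,6,3)
Grübler: 3·9 − 2·6 − 3 = 12

M = 12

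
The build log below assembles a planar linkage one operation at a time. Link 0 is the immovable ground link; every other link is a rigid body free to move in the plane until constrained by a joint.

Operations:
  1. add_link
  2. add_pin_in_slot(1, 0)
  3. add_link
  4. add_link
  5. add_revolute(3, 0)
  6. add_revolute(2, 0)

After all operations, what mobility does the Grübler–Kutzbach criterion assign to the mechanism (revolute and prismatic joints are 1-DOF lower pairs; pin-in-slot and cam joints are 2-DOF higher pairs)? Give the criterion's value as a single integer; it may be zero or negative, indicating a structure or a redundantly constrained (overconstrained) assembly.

link 0 = ground. State L|J1|J2 = 1|0|0
+link1  2|0|0
PS(1,0) f=2→J2  2|0|1
+link2  3|0|1
+link3  4|0|1
R(3,0) f=1→J1  4|1|1
R(2,0) f=1→J1  4|2|1
M = 3(4−1)−2·2−1 = 9−4−1 = 4

M = 4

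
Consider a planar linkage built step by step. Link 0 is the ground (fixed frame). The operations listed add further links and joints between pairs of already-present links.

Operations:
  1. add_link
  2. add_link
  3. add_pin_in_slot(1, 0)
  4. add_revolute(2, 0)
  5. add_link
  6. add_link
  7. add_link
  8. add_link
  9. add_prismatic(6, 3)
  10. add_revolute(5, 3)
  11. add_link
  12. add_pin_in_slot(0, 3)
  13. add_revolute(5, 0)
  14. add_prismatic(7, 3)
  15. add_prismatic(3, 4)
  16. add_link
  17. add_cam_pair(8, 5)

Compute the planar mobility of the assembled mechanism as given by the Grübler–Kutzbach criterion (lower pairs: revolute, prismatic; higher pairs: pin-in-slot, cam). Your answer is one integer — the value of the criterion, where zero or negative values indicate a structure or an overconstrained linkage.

M = 9

[1;0;0] (link 0 is ground)
L+ [2;0;0]
L+ [3;0;0]
PS(1,0)∈J2 [3;0;1]
R(2,0)∈J1 [3;1;1]
L+ [4;1;1]
L+ [5;1;1]
L+ [6;1;1]
L+ [7;1;1]
P(6,3)∈J1 [7;2;1]
R(5,3)∈J1 [7;3;1]
L+ [8;3;1]
PS(0,3)∈J2 [8;3;2]
R(5,0)∈J1 [8;4;2]
P(7,3)∈J1 [8;5;2]
P(3,4)∈J1 [8;6;2]
L+ [9;6;2]
C(8,5)∈J2 [9;6;3]
mobility = 24 − 12 − 3 = 9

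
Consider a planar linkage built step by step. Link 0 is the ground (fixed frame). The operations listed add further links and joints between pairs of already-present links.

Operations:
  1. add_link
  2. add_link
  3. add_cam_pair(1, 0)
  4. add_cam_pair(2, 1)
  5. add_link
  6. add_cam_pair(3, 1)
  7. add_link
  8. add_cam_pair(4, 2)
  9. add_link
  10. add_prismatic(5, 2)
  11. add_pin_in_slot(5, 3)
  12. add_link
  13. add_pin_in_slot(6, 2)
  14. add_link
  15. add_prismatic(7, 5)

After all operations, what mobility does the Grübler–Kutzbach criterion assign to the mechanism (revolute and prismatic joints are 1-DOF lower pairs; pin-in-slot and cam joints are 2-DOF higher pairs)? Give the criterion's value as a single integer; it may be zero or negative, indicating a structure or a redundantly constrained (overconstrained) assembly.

M = 11

[1;0;0] (link 0 is ground)
L+ [2;0;0]
L+ [3;0;0]
C(1,0)∈J2 [3;0;1]
C(2,1)∈J2 [3;0;2]
L+ [4;0;2]
C(3,1)∈J2 [4;0;3]
L+ [5;0;3]
C(4,2)∈J2 [5;0;4]
L+ [6;0;4]
P(5,2)∈J1 [6;1;4]
PS(5,3)∈J2 [6;1;5]
L+ [7;1;5]
PS(6,2)∈J2 [7;1;6]
L+ [8;1;6]
P(7,5)∈J1 [8;2;6]
mobility = 21 − 4 − 6 = 11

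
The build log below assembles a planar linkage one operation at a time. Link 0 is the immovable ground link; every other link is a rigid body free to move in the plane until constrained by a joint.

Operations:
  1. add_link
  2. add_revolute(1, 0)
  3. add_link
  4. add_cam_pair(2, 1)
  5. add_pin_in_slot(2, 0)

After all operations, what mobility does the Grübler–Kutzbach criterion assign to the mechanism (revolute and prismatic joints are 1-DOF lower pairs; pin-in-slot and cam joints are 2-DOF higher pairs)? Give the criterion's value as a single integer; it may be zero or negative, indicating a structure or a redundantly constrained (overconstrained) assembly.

ground; <1,0,0>
#1 <2,0,0>
R:1↔0 J1 <2,1,0>
#2 <3,1,0>
C:2↔1 J2 <3,1,1>
PS:2↔0 J2 <3,1,2>
3×2 − 2×1 − 1×2 = 2

M = 2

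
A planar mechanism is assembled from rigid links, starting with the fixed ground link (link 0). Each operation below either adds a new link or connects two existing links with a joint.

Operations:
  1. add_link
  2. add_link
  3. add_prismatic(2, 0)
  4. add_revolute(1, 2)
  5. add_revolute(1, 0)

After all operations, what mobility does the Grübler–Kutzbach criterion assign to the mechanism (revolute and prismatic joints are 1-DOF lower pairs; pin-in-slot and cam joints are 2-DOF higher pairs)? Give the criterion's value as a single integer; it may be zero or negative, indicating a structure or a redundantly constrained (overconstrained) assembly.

link 0 = ground. State L|J1|J2 = 1|0|0
+link1  2|0|0
+link2  3|0|0
P(2,0) f=1→J1  3|1|0
R(1,2) f=1→J1  3|2|0
R(1,0) f=1→J1  3|3|0
M = 3(3−1)−2·3−0 = 6−6−0 = 0

M = 0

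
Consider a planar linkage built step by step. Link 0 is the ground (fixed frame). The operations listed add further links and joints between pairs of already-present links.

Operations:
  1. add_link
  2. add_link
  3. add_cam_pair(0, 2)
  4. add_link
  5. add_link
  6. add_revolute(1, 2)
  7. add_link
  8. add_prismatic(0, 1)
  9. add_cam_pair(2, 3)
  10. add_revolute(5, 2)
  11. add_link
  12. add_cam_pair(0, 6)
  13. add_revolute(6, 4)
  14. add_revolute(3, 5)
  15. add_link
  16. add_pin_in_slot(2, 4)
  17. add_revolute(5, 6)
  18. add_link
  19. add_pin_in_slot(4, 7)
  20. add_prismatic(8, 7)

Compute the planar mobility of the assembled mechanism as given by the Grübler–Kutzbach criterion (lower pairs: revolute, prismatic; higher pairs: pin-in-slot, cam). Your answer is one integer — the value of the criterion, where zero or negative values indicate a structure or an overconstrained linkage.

M = 5

[1;0;0] (link 0 is ground)
L+ [2;0;0]
L+ [3;0;0]
C(0,2)∈J2 [3;0;1]
L+ [4;0;1]
L+ [5;0;1]
R(1,2)∈J1 [5;1;1]
L+ [6;1;1]
P(0,1)∈J1 [6;2;1]
C(2,3)∈J2 [6;2;2]
R(5,2)∈J1 [6;3;2]
L+ [7;3;2]
C(0,6)∈J2 [7;3;3]
R(6,4)∈J1 [7;4;3]
R(3,5)∈J1 [7;5;3]
L+ [8;5;3]
PS(2,4)∈J2 [8;5;4]
R(5,6)∈J1 [8;6;4]
L+ [9;6;4]
PS(4,7)∈J2 [9;6;5]
P(8,7)∈J1 [9;7;5]
mobility = 24 − 14 − 5 = 5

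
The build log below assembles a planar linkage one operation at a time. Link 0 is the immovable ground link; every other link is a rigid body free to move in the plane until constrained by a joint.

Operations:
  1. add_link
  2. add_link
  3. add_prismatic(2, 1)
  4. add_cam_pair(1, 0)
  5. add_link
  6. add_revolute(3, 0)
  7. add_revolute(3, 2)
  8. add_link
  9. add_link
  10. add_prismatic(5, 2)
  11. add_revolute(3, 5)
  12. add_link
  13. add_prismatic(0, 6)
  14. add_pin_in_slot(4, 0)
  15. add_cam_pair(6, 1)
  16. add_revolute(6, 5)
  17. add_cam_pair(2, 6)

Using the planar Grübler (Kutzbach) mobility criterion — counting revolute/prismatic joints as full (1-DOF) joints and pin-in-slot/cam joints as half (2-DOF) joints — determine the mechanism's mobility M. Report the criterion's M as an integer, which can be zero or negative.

M = 0

L=1 J1=0 J2=0
add link → L=2 J1=0 J2=0
add link → L=3 J1=0 J2=0
P@2,1 dof=1 J1 → L=3 J1=1 J2=0
C@1,0 dof=2 J2 → L=3 J1=1 J2=1
add link → L=4 J1=1 J2=1
R@3,0 dof=1 J1 → L=4 J1=2 J2=1
R@3,2 dof=1 J1 → L=4 J1=3 J2=1
add link → L=5 J1=3 J2=1
add link → L=6 J1=3 J2=1
P@5,2 dof=1 J1 → L=6 J1=4 J2=1
R@3,5 dof=1 J1 → L=6 J1=5 J2=1
add link → L=7 J1=5 J2=1
P@0,6 dof=1 J1 → L=7 J1=6 J2=1
PS@4,0 dof=2 J2 → L=7 J1=6 J2=2
C@6,1 dof=2 J2 → L=7 J1=6 J2=3
R@6,5 dof=1 J1 → L=7 J1=7 J2=3
C@2,6 dof=2 J2 → L=7 J1=7 J2=4
M=3(L−1)−2J1−J2=3·6−2·7−4=0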